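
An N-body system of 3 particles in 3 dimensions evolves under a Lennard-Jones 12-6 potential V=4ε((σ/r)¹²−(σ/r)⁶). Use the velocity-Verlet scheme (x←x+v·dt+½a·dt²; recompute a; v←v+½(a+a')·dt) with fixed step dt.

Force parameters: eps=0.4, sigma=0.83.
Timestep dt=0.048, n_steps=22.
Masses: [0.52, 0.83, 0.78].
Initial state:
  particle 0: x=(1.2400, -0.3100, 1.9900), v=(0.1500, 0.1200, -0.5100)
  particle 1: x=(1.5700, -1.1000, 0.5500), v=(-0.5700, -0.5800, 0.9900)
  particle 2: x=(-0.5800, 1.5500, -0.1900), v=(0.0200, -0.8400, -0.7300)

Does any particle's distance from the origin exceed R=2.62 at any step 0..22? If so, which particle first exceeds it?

step 0: x0=(1.2400, -0.3100, 1.9900) x1=(1.5700, -1.1000, 0.5500) x2=(-0.5800, 1.5500, -0.1900)
step 1: x0=(1.2472, -0.3043, 1.9654) x1=(1.5426, -1.1278, 0.5976) x2=(-0.5790, 1.5097, -0.2250)
step 2: x0=(1.2546, -0.2989, 1.9403) x1=(1.5152, -1.1554, 0.6455) x2=(-0.5781, 1.4694, -0.2601)
step 3: x0=(1.2620, -0.2937, 1.9149) x1=(1.4877, -1.1829, 0.6936) x2=(-0.5771, 1.4290, -0.2951)
step 4: x0=(1.2695, -0.2890, 1.8888) x1=(1.4601, -1.2101, 0.7421) x2=(-0.5761, 1.3887, -0.3301)
step 5: x0=(1.2771, -0.2847, 1.8622) x1=(1.4325, -1.2370, 0.7910) x2=(-0.5752, 1.3484, -0.3652)
step 6: x0=(1.2848, -0.2812, 1.8348) x1=(1.4048, -1.2634, 0.8403) x2=(-0.5742, 1.3080, -0.4002)
step 7: x0=(1.2926, -0.2784, 1.8065) x1=(1.3771, -1.2894, 0.8902) x2=(-0.5732, 1.2677, -0.4352)
step 8: x0=(1.3005, -0.2767, 1.7773) x1=(1.3492, -1.3147, 0.9407) x2=(-0.5723, 1.2274, -0.4703)
step 9: x0=(1.3085, -0.2762, 1.7471) x1=(1.3214, -1.3392, 0.9918) x2=(-0.5713, 1.1870, -0.5053)
step 10: x0=(1.3164, -0.2773, 1.7158) x1=(1.2935, -1.3627, 1.0435) x2=(-0.5703, 1.1467, -0.5403)
step 11: x0=(1.3244, -0.2802, 1.6834) x1=(1.2657, -1.3851, 1.0960) x2=(-0.5693, 1.1064, -0.5753)
step 12: x0=(1.3322, -0.2852, 1.6498) x1=(1.2379, -1.4062, 1.1492) x2=(-0.5683, 1.0660, -0.6104)
step 13: x0=(1.3398, -0.2926, 1.6152) x1=(1.2103, -1.4257, 1.2031) x2=(-0.5674, 1.0257, -0.6454)
step 14: x0=(1.3471, -0.3027, 1.5795) x1=(1.1828, -1.4436, 1.2575) x2=(-0.5664, 0.9853, -0.6804)
step 15: x0=(1.3540, -0.3157, 1.5431) x1=(1.1556, -1.4597, 1.3125) x2=(-0.5654, 0.9450, -0.7154)
step 16: x0=(1.3603, -0.3318, 1.5060) x1=(1.1288, -1.4738, 1.3679) x2=(-0.5644, 0.9046, -0.7504)
step 17: x0=(1.3660, -0.3513, 1.4686) x1=(1.1024, -1.4858, 1.4235) x2=(-0.5634, 0.8643, -0.7854)
step 18: x0=(1.3709, -0.3742, 1.4309) x1=(1.0764, -1.4957, 1.4793) x2=(-0.5624, 0.8239, -0.8204)
step 19: x0=(1.3748, -0.4005, 1.3935) x1=(1.0511, -1.5033, 1.5349) x2=(-0.5614, 0.7835, -0.8554)
step 20: x0=(1.3777, -0.4303, 1.3564) x1=(1.0263, -1.5089, 1.5902) x2=(-0.5604, 0.7432, -0.8904)
step 21: x0=(1.3796, -0.4635, 1.3201) x1=(1.0023, -1.5123, 1.6451) x2=(-0.5594, 0.7028, -0.9254)
step 22: x0=(1.3802, -0.4999, 1.2848) x1=(0.9790, -1.5137, 1.6994) x2=(-0.5584, 0.6625, -0.9604)

no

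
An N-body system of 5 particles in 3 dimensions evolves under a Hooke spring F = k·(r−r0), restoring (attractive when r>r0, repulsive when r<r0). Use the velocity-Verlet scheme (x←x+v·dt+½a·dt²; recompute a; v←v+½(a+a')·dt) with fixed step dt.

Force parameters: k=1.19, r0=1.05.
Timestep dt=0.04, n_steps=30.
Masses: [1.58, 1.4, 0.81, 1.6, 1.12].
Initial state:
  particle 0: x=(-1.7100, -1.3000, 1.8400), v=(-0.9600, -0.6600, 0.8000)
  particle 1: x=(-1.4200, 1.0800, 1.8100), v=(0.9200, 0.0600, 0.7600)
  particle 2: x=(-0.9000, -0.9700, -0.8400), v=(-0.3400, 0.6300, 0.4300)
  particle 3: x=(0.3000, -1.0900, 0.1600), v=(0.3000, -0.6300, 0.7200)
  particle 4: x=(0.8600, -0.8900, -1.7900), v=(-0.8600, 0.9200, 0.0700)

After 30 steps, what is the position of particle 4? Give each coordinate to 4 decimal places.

step 0: x0=(-1.7100, -1.3000, 1.8400) x1=(-1.4200, 1.0800, 1.8100) x2=(-0.9000, -0.9700, -0.8400) x3=(0.3000, -1.0900, 0.1600) x4=(0.8600, -0.8900, -1.7900)
step 1: x0=(-1.7461, -1.3252, 1.8687) x1=(-1.3811, 1.0785, 1.8365) x2=(-0.9132, -0.9434, -0.8188) x3=(0.3105, -1.1143, 0.1893) x4=(0.8215, -0.8523, -1.7813)
step 2: x0=(-1.7774, -1.3479, 1.8907) x1=(-1.3381, 1.0692, 1.8552) x2=(-0.9254, -0.9141, -0.7896) x3=(0.3180, -1.1368, 0.2196) x4=(0.7749, -0.8129, -1.7606)
step 3: x0=(-1.8039, -1.3679, 1.9061) x1=(-1.2914, 1.0522, 1.8662) x2=(-0.9367, -0.8823, -0.7524) x3=(0.3224, -1.1574, 0.2508) x4=(0.7205, -0.7722, -1.7281)
step 4: x0=(-1.8255, -1.3852, 1.9149) x1=(-1.2412, 1.0275, 1.8696) x2=(-0.9471, -0.8483, -0.7073) x3=(0.3236, -1.1761, 0.2829) x4=(0.6586, -0.7302, -1.6837)
step 5: x0=(-1.8421, -1.3996, 1.9171) x1=(-1.1878, 0.9955, 1.8656) x2=(-0.9564, -0.8123, -0.6544) x3=(0.3217, -1.1927, 0.3160) x4=(0.5895, -0.6872, -1.6277)
step 6: x0=(-1.8538, -1.4112, 1.9130) x1=(-1.1315, 0.9563, 1.8544) x2=(-0.9647, -0.7745, -0.5940) x3=(0.3166, -1.2074, 0.3498) x4=(0.5137, -0.6436, -1.5604)
step 7: x0=(-1.8606, -1.4197, 1.9026) x1=(-1.0727, 0.9101, 1.8362) x2=(-0.9721, -0.7352, -0.5263) x3=(0.3084, -1.2200, 0.3845) x4=(0.4316, -0.5994, -1.4820)
step 8: x0=(-1.8626, -1.4253, 1.8863) x1=(-1.0117, 0.8574, 1.8115) x2=(-0.9786, -0.6947, -0.4517) x3=(0.2971, -1.2306, 0.4200) x4=(0.3436, -0.5550, -1.3932)
step 9: x0=(-1.8598, -1.4279, 1.8642) x1=(-0.9489, 0.7984, 1.7806) x2=(-0.9841, -0.6534, -0.3706) x3=(0.2828, -1.2391, 0.4561) x4=(0.2504, -0.5105, -1.2942)
step 10: x0=(-1.8524, -1.4274, 1.8367) x1=(-0.8846, 0.7335, 1.7440) x2=(-0.9889, -0.6114, -0.2834) x3=(0.2655, -1.2457, 0.4930) x4=(0.1525, -0.4663, -1.1859)
step 11: x0=(-1.8405, -1.4240, 1.8042) x1=(-0.8193, 0.6633, 1.7021) x2=(-0.9928, -0.5692, -0.1907) x3=(0.2453, -1.2503, 0.5305) x4=(0.0505, -0.4224, -1.0688)
step 12: x0=(-1.8243, -1.4177, 1.7669) x1=(-0.7532, 0.5881, 1.6556) x2=(-0.9961, -0.5270, -0.0929) x3=(0.2224, -1.2530, 0.5685) x4=(-0.0551, -0.3793, -0.9436)
step 13: x0=(-1.8041, -1.4085, 1.7254) x1=(-0.6867, 0.5085, 1.6048) x2=(-0.9988, -0.4850, 0.0094) x3=(0.1969, -1.2539, 0.6071) x4=(-0.1636, -0.3369, -0.8111)
step 14: x0=(-1.7800, -1.3966, 1.6799) x1=(-0.6202, 0.4250, 1.5505) x2=(-1.0010, -0.4437, 0.1157) x3=(0.1689, -1.2531, 0.6462) x4=(-0.2744, -0.2955, -0.6721)
step 15: x0=(-1.7524, -1.3821, 1.6309) x1=(-0.5539, 0.3380, 1.4933) x2=(-1.0028, -0.4032, 0.2253) x3=(0.1387, -1.2507, 0.6856) x4=(-0.3870, -0.2553, -0.5276)
step 16: x0=(-1.7214, -1.3650, 1.5790) x1=(-0.4881, 0.2482, 1.4337) x2=(-1.0044, -0.3638, 0.3378) x3=(0.1062, -1.2468, 0.7254) x4=(-0.5007, -0.2164, -0.3784)
step 17: x0=(-1.6875, -1.3457, 1.5244) x1=(-0.4229, 0.1560, 1.3724) x2=(-1.0058, -0.3256, 0.4525) x3=(0.0718, -1.2415, 0.7653) x4=(-0.6152, -0.1789, -0.2254)
step 18: x0=(-1.6509, -1.3242, 1.4677) x1=(-0.3585, 0.0620, 1.3100) x2=(-1.0072, -0.2889, 0.5692) x3=(0.0357, -1.2349, 0.8055) x4=(-0.7299, -0.1428, -0.0696)
step 19: x0=(-1.6119, -1.3009, 1.4094) x1=(-0.2949, -0.0334, 1.2470) x2=(-1.0088, -0.2536, 0.6873) x3=(-0.0021, -1.2273, 0.8457) x4=(-0.8446, -0.1082, 0.0882)
step 20: x0=(-1.5709, -1.2759, 1.3497) x1=(-0.2319, -0.1298, 1.1838) x2=(-1.0105, -0.2199, 0.8067) x3=(-0.0414, -1.2186, 0.8858) x4=(-0.9590, -0.0749, 0.2471)
step 21: x0=(-1.5281, -1.2494, 1.2891) x1=(-0.1696, -0.2270, 1.1206) x2=(-1.0125, -0.1875, 0.9273) x3=(-0.0819, -1.2091, 0.9259) x4=(-1.0731, -0.0430, 0.4066)
step 22: x0=(-1.4840, -1.2218, 1.2279) x1=(-0.1079, -0.3246, 1.0575) x2=(-1.0144, -0.1564, 1.0491) x3=(-0.1237, -1.1989, 0.9660) x4=(-1.1869, -0.0122, 0.5662)
step 23: x0=(-1.4387, -1.1933, 1.1663) x1=(-0.0469, -0.4224, 0.9943) x2=(-1.0158, -0.1264, 1.1719) x3=(-0.1665, -1.1881, 1.0059) x4=(-1.3001, 0.0175, 0.7256)
step 24: x0=(-1.3925, -1.1641, 1.1044) x1=(0.0132, -0.5201, 0.9312) x2=(-1.0163, -0.0976, 1.2957) x3=(-0.2104, -1.1767, 1.0458) x4=(-1.4126, 0.0461, 0.8848)
step 25: x0=(-1.3455, -1.1343, 1.0425) x1=(0.0720, -0.6173, 0.8681) x2=(-1.0154, -0.0698, 1.4199) x3=(-0.2554, -1.1649, 1.0857) x4=(-1.5240, 0.0734, 1.0436)
step 26: x0=(-1.2979, -1.1040, 0.9806) x1=(0.1293, -0.7137, 0.8052) x2=(-1.0129, -0.0435, 1.5441) x3=(-0.3014, -1.1526, 1.1259) x4=(-1.6340, 0.0993, 1.2019)
step 27: x0=(-1.2499, -1.0731, 0.9188) x1=(0.1847, -0.8093, 0.7426) x2=(-1.0086, -0.0188, 1.6677) x3=(-0.3486, -1.1395, 1.1664) x4=(-1.7420, 0.1234, 1.3596)
step 28: x0=(-1.2016, -1.0415, 0.8571) x1=(0.2379, -0.9036, 0.6809) x2=(-1.0025, 0.0040, 1.7901) x3=(-0.3968, -1.1257, 1.2074) x4=(-1.8474, 0.1453, 1.5162)
step 29: x0=(-1.1532, -1.0091, 0.7959) x1=(0.2883, -0.9966, 0.6204) x2=(-0.9945, 0.0244, 1.9105) x3=(-0.4460, -1.1108, 1.2490) x4=(-1.9495, 0.1646, 1.6713)
step 30: x0=(-1.1048, -0.9757, 0.7353) x1=(0.3355, -1.0879, 0.5616) x2=(-0.9846, 0.0422, 2.0281) x3=(-0.4960, -1.0950, 1.2912) x4=(-2.0476, 0.1810, 1.8244)

(-2.0476, 0.1810, 1.8244)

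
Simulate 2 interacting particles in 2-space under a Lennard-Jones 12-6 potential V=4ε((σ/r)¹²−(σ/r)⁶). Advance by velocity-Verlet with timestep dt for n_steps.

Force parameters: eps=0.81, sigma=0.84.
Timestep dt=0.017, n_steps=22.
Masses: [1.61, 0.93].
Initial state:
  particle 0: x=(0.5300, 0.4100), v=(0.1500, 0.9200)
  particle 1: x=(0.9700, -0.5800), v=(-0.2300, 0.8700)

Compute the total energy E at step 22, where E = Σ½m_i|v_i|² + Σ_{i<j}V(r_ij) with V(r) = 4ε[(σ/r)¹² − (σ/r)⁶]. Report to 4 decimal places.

step 0: x0=(0.5300, 0.4100) x1=(0.9700, -0.5800)
step 1: x0=(0.5326, 0.4255) x1=(0.9660, -0.5649)
step 2: x0=(0.5354, 0.4406) x1=(0.9616, -0.5492)
step 3: x0=(0.5384, 0.4553) x1=(0.9570, -0.5328)
step 4: x0=(0.5415, 0.4696) x1=(0.9522, -0.5158)
step 5: x0=(0.5447, 0.4836) x1=(0.9470, -0.4981)
step 6: x0=(0.5482, 0.4972) x1=(0.9416, -0.4798)
step 7: x0=(0.5517, 0.5104) x1=(0.9359, -0.4608)
step 8: x0=(0.5555, 0.5233) x1=(0.9300, -0.4411)
step 9: x0=(0.5593, 0.5357) x1=(0.9238, -0.4208)
step 10: x0=(0.5633, 0.5478) x1=(0.9173, -0.3998)
step 11: x0=(0.5675, 0.5595) x1=(0.9106, -0.3782)
step 12: x0=(0.5718, 0.5708) x1=(0.9037, -0.3560)
step 13: x0=(0.5762, 0.5819) x1=(0.8966, -0.3333)
step 14: x0=(0.5806, 0.5927) x1=(0.8894, -0.3102)
step 15: x0=(0.5851, 0.6035) x1=(0.8821, -0.2870)
step 16: x0=(0.5896, 0.6143) x1=(0.8749, -0.2638)
step 17: x0=(0.5940, 0.6253) x1=(0.8678, -0.2410)
step 18: x0=(0.5982, 0.6369) x1=(0.8610, -0.2193)
step 19: x0=(0.6022, 0.6495) x1=(0.8547, -0.1991)
step 20: x0=(0.6057, 0.6633) x1=(0.8490, -0.1812)
step 21: x0=(0.6088, 0.6786) x1=(0.8441, -0.1659)
step 22: x0=(0.6115, 0.6956) x1=(0.8400, -0.1534)
step 0 velocities: v0=(0.1500, 0.9200) v1=(-0.2300, 0.8700)
step 0: KE=1.0760, PE=-0.5510, E=0.5250
step 22 velocities: v0=(0.1448, 1.0423) v1=(-0.2209, 0.6582)
step 22: KE=1.1156, PE=-0.5895, E=0.5261

0.5261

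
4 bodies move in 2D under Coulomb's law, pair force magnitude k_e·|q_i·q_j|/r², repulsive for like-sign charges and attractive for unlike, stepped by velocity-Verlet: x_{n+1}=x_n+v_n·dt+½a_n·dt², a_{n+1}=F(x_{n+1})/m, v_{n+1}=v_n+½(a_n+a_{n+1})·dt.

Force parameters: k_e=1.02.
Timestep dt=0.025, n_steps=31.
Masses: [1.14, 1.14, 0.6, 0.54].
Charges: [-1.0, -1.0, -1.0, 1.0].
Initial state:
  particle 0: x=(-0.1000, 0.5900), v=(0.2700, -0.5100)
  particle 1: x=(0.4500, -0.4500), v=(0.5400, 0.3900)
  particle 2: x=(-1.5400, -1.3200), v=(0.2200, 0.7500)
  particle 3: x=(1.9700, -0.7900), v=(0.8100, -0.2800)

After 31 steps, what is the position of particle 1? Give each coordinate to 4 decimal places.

(1.1555, -0.3349)

step 0: x0=(-0.1000, 0.5900) x1=(0.4500, -0.4500) x2=(-1.5400, -1.3200) x3=(1.9700, -0.7900)
step 1: x0=(-0.0933, 0.5774) x1=(0.4638, -0.4404) x2=(-1.5346, -1.3014) x3=(1.9899, -0.7969)
step 2: x0=(-0.0866, 0.5653) x1=(0.4781, -0.4312) x2=(-1.5295, -1.2830) x3=(2.0091, -0.8036)
step 3: x0=(-0.0800, 0.5535) x1=(0.4929, -0.4224) x2=(-1.5246, -1.2648) x3=(2.0275, -0.8101)
step 4: x0=(-0.0735, 0.5422) x1=(0.5083, -0.4140) x2=(-1.5199, -1.2468) x3=(2.0453, -0.8164)
step 5: x0=(-0.0671, 0.5312) x1=(0.5242, -0.4059) x2=(-1.5155, -1.2291) x3=(2.0623, -0.8225)
step 6: x0=(-0.0608, 0.5207) x1=(0.5407, -0.3983) x2=(-1.5114, -1.2116) x3=(2.0787, -0.8283)
step 7: x0=(-0.0546, 0.5106) x1=(0.5577, -0.3910) x2=(-1.5075, -1.1943) x3=(2.0943, -0.8340)
step 8: x0=(-0.0485, 0.5010) x1=(0.5754, -0.3842) x2=(-1.5038, -1.1773) x3=(2.1093, -0.8395)
step 9: x0=(-0.0426, 0.4917) x1=(0.5936, -0.3778) x2=(-1.5004, -1.1605) x3=(2.1236, -0.8447)
step 10: x0=(-0.0367, 0.4829) x1=(0.6124, -0.3718) x2=(-1.4973, -1.1440) x3=(2.1372, -0.8497)
step 11: x0=(-0.0311, 0.4746) x1=(0.6319, -0.3662) x2=(-1.4945, -1.1276) x3=(2.1501, -0.8545)
step 12: x0=(-0.0255, 0.4666) x1=(0.6519, -0.3610) x2=(-1.4919, -1.1115) x3=(2.1624, -0.8590)
step 13: x0=(-0.0201, 0.4591) x1=(0.6726, -0.3563) x2=(-1.4896, -1.0956) x3=(2.1739, -0.8633)
step 14: x0=(-0.0149, 0.4520) x1=(0.6939, -0.3519) x2=(-1.4875, -1.0800) x3=(2.1848, -0.8674)
step 15: x0=(-0.0099, 0.4453) x1=(0.7158, -0.3479) x2=(-1.4858, -1.0646) x3=(2.1949, -0.8712)
step 16: x0=(-0.0050, 0.4390) x1=(0.7384, -0.3444) x2=(-1.4843, -1.0494) x3=(2.2044, -0.8748)
step 17: x0=(-0.0003, 0.4331) x1=(0.7616, -0.3412) x2=(-1.4831, -1.0344) x3=(2.2132, -0.8781)
step 18: x0=(0.0043, 0.4276) x1=(0.7855, -0.3385) x2=(-1.4822, -1.0197) x3=(2.2213, -0.8812)
step 19: x0=(0.0087, 0.4224) x1=(0.8100, -0.3361) x2=(-1.4815, -1.0052) x3=(2.2286, -0.8840)
step 20: x0=(0.0129, 0.4177) x1=(0.8352, -0.3341) x2=(-1.4811, -0.9909) x3=(2.2353, -0.8866)
step 21: x0=(0.0169, 0.4132) x1=(0.8610, -0.3324) x2=(-1.4811, -0.9768) x3=(2.2412, -0.8888)
step 22: x0=(0.0208, 0.4092) x1=(0.8875, -0.3312) x2=(-1.4813, -0.9630) x3=(2.2464, -0.8908)
step 23: x0=(0.0246, 0.4054) x1=(0.9147, -0.3302) x2=(-1.4818, -0.9494) x3=(2.2509, -0.8925)
step 24: x0=(0.0282, 0.4020) x1=(0.9425, -0.3296) x2=(-1.4825, -0.9359) x3=(2.2546, -0.8938)
step 25: x0=(0.0316, 0.3988) x1=(0.9709, -0.3294) x2=(-1.4836, -0.9227) x3=(2.2575, -0.8949)
step 26: x0=(0.0349, 0.3960) x1=(1.0000, -0.3295) x2=(-1.4849, -0.9098) x3=(2.2597, -0.8956)
step 27: x0=(0.0381, 0.3934) x1=(1.0298, -0.3299) x2=(-1.4865, -0.8970) x3=(2.2610, -0.8960)
step 28: x0=(0.0412, 0.3911) x1=(1.0602, -0.3307) x2=(-1.4885, -0.8844) x3=(2.2615, -0.8960)
step 29: x0=(0.0441, 0.3891) x1=(1.0913, -0.3318) x2=(-1.4906, -0.8720) x3=(2.2612, -0.8957)
step 30: x0=(0.0470, 0.3873) x1=(1.1231, -0.3332) x2=(-1.4931, -0.8599) x3=(2.2600, -0.8949)
step 31: x0=(0.0497, 0.3857) x1=(1.1555, -0.3349) x2=(-1.4959, -0.8479) x3=(2.2579, -0.8938)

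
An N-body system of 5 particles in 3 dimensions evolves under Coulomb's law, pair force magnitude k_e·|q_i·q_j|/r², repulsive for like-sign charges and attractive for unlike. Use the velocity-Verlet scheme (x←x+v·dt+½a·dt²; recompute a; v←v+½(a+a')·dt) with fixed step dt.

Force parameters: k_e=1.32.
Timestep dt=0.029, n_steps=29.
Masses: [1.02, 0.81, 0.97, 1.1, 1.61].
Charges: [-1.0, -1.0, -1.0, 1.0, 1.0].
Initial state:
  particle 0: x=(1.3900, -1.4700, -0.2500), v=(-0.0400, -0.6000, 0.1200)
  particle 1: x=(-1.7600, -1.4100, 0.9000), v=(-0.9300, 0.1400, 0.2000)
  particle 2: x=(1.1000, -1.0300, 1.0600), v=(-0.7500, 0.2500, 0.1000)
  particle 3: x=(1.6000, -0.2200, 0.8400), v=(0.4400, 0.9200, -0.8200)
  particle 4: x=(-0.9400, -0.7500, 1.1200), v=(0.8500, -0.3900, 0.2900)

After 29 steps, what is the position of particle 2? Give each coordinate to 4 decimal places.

step 0: x0=(1.3900, -1.4700, -0.2500) x1=(-1.7600, -1.4100, 0.9000) x2=(1.1000, -1.0300, 1.0600) x3=(1.6000, -0.2200, 0.8400) x4=(-0.9400, -0.7500, 1.1200)
step 1: x0=(1.3889, -1.4873, -0.2466) x1=(-1.7866, -1.4056, 0.9059) x2=(1.0784, -1.0221, 1.0630) x3=(1.6125, -0.1939, 0.8162) x4=(-0.9155, -0.7615, 1.1283)
step 2: x0=(1.3880, -1.5045, -0.2435) x1=(-1.8125, -1.4005, 0.9121) x2=(1.0572, -1.0131, 1.0663) x3=(1.6245, -0.1688, 0.7924) x4=(-0.8913, -0.7734, 1.1365)
step 3: x0=(1.3871, -1.5215, -0.2405) x1=(-1.8377, -1.3948, 0.9186) x2=(1.0362, -1.0031, 1.0699) x3=(1.6361, -0.1448, 0.7686) x4=(-0.8674, -0.7857, 1.1445)
step 4: x0=(1.3865, -1.5384, -0.2378) x1=(-1.8623, -1.3885, 0.9252) x2=(1.0154, -0.9920, 1.0737) x3=(1.6472, -0.1217, 0.7449) x4=(-0.8437, -0.7984, 1.1524)
step 5: x0=(1.3860, -1.5551, -0.2353) x1=(-1.8862, -1.3818, 0.9321) x2=(0.9949, -0.9799, 1.0777) x3=(1.6578, -0.0994, 0.7212) x4=(-0.8203, -0.8113, 1.1602)
step 6: x0=(1.3856, -1.5717, -0.2330) x1=(-1.9095, -1.3746, 0.9391) x2=(0.9744, -0.9670, 1.0820) x3=(1.6681, -0.0780, 0.6975) x4=(-0.7971, -0.8245, 1.1679)
step 7: x0=(1.3854, -1.5882, -0.2308) x1=(-1.9322, -1.3671, 0.9463) x2=(0.9541, -0.9532, 1.0864) x3=(1.6780, -0.0573, 0.6738) x4=(-0.7741, -0.8380, 1.1754)
step 8: x0=(1.3853, -1.6046, -0.2289) x1=(-1.9544, -1.3592, 0.9537) x2=(0.9338, -0.9386, 1.0911) x3=(1.6875, -0.0374, 0.6502) x4=(-0.7512, -0.8517, 1.1828)
step 9: x0=(1.3854, -1.6208, -0.2271) x1=(-1.9761, -1.3509, 0.9613) x2=(0.9136, -0.9233, 1.0959) x3=(1.6966, -0.0182, 0.6266) x4=(-0.7285, -0.8656, 1.1901)
step 10: x0=(1.3856, -1.6369, -0.2255) x1=(-1.9972, -1.3424, 0.9690) x2=(0.8934, -0.9072, 1.1009) x3=(1.7054, 0.0004, 0.6031) x4=(-0.7058, -0.8797, 1.1973)
step 11: x0=(1.3860, -1.6529, -0.2241) x1=(-2.0178, -1.3337, 0.9768) x2=(0.8731, -0.8904, 1.1061) x3=(1.7139, 0.0183, 0.5797) x4=(-0.6832, -0.8941, 1.2044)
step 12: x0=(1.3865, -1.6688, -0.2228) x1=(-2.0380, -1.3247, 0.9848) x2=(0.8527, -0.8729, 1.1114) x3=(1.7220, 0.0356, 0.5564) x4=(-0.6607, -0.9085, 1.2113)
step 13: x0=(1.3871, -1.6846, -0.2217) x1=(-2.0578, -1.3155, 0.9929) x2=(0.8322, -0.8549, 1.1168) x3=(1.7298, 0.0523, 0.5331) x4=(-0.6382, -0.9232, 1.2182)
step 14: x0=(1.3879, -1.7002, -0.2207) x1=(-2.0771, -1.3062, 1.0011) x2=(0.8116, -0.8363, 1.1224) x3=(1.7373, 0.0685, 0.5099) x4=(-0.6157, -0.9380, 1.2250)
step 15: x0=(1.3888, -1.7158, -0.2198) x1=(-2.0961, -1.2967, 1.0094) x2=(0.7907, -0.8171, 1.1281) x3=(1.7445, 0.0842, 0.4867) x4=(-0.5932, -0.9528, 1.2317)
step 16: x0=(1.3898, -1.7312, -0.2190) x1=(-2.1147, -1.2871, 1.0177) x2=(0.7697, -0.7974, 1.1339) x3=(1.7514, 0.0994, 0.4637) x4=(-0.5705, -0.9678, 1.2383)
step 17: x0=(1.3909, -1.7465, -0.2184) x1=(-2.1329, -1.2773, 1.0262) x2=(0.7483, -0.7773, 1.1398) x3=(1.7581, 0.1141, 0.4407) x4=(-0.5478, -0.9829, 1.2447)
step 18: x0=(1.3922, -1.7617, -0.2178) x1=(-2.1508, -1.2674, 1.0348) x2=(0.7267, -0.7568, 1.1458) x3=(1.7645, 0.1284, 0.4178) x4=(-0.5249, -0.9980, 1.2511)
step 19: x0=(1.3936, -1.7769, -0.2174) x1=(-2.1684, -1.2575, 1.0434) x2=(0.7046, -0.7360, 1.1520) x3=(1.7706, 0.1422, 0.3950) x4=(-0.5019, -1.0132, 1.2574)
step 20: x0=(1.3951, -1.7919, -0.2170) x1=(-2.1857, -1.2474, 1.0521) x2=(0.6822, -0.7148, 1.1582) x3=(1.7764, 0.1556, 0.3723) x4=(-0.4787, -1.0283, 1.2636)
step 21: x0=(1.3966, -1.8068, -0.2167) x1=(-2.2027, -1.2373, 1.0609) x2=(0.6593, -0.6934, 1.1645) x3=(1.7820, 0.1687, 0.3497) x4=(-0.4552, -1.0435, 1.2697)
step 22: x0=(1.3983, -1.8216, -0.2164) x1=(-2.2195, -1.2272, 1.0698) x2=(0.6360, -0.6717, 1.1708) x3=(1.7874, 0.1813, 0.3272) x4=(-0.4315, -1.0585, 1.2756)
step 23: x0=(1.4001, -1.8363, -0.2162) x1=(-2.2360, -1.2170, 1.0787) x2=(0.6121, -0.6500, 1.1773) x3=(1.7926, 0.1936, 0.3047) x4=(-0.4074, -1.0736, 1.2815)
step 24: x0=(1.4019, -1.8509, -0.2161) x1=(-2.2523, -1.2067, 1.0877) x2=(0.5877, -0.6283, 1.1839) x3=(1.7975, 0.2056, 0.2824) x4=(-0.3831, -1.0884, 1.2873)
step 25: x0=(1.4039, -1.8653, -0.2160) x1=(-2.2684, -1.1965, 1.0967) x2=(0.5627, -0.6065, 1.1905) x3=(1.8022, 0.2172, 0.2601) x4=(-0.3584, -1.1032, 1.2929)
step 26: x0=(1.4059, -1.8797, -0.2159) x1=(-2.2843, -1.1862, 1.1057) x2=(0.5371, -0.5849, 1.1973) x3=(1.8066, 0.2285, 0.2379) x4=(-0.3333, -1.1177, 1.2984)
step 27: x0=(1.4080, -1.8939, -0.2159) x1=(-2.3001, -1.1759, 1.1148) x2=(0.5108, -0.5636, 1.2041) x3=(1.8109, 0.2396, 0.2158) x4=(-0.3079, -1.1320, 1.3038)
step 28: x0=(1.4101, -1.9081, -0.2159) x1=(-2.3156, -1.1656, 1.1240) x2=(0.4838, -0.5425, 1.2110) x3=(1.8150, 0.2503, 0.1938) x4=(-0.2820, -1.1459, 1.3091)
step 29: x0=(1.4124, -1.9221, -0.2159) x1=(-2.3310, -1.1552, 1.1332) x2=(0.4562, -0.5218, 1.2180) x3=(1.8189, 0.2608, 0.1719) x4=(-0.2557, -1.1595, 1.3143)

(0.4562, -0.5218, 1.2180)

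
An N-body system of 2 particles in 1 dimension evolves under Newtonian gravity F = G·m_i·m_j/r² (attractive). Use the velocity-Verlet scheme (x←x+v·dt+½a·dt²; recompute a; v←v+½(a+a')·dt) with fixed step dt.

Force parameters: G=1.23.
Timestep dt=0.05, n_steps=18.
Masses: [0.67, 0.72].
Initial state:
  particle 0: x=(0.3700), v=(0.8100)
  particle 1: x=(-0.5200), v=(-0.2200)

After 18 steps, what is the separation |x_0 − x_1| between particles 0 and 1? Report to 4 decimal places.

step 0: x0=(0.3700) x1=(-0.5200)
step 1: x0=(0.4091) x1=(-0.5297)
step 2: x0=(0.4457) x1=(-0.5371)
step 3: x0=(0.4800) x1=(-0.5423)
step 4: x0=(0.5122) x1=(-0.5455)
step 5: x0=(0.5424) x1=(-0.5470)
step 6: x0=(0.5707) x1=(-0.5466)
step 7: x0=(0.5973) x1=(-0.5447)
step 8: x0=(0.6221) x1=(-0.5411)
step 9: x0=(0.6454) x1=(-0.5360)
step 10: x0=(0.6670) x1=(-0.5295)
step 11: x0=(0.6871) x1=(-0.5215)
step 12: x0=(0.7057) x1=(-0.5121)
step 13: x0=(0.7228) x1=(-0.5013)
step 14: x0=(0.7384) x1=(-0.4892)
step 15: x0=(0.7525) x1=(-0.4756)
step 16: x0=(0.7652) x1=(-0.4607)
step 17: x0=(0.7764) x1=(-0.4445)
step 18: x0=(0.7861) x1=(-0.4268)

1.2129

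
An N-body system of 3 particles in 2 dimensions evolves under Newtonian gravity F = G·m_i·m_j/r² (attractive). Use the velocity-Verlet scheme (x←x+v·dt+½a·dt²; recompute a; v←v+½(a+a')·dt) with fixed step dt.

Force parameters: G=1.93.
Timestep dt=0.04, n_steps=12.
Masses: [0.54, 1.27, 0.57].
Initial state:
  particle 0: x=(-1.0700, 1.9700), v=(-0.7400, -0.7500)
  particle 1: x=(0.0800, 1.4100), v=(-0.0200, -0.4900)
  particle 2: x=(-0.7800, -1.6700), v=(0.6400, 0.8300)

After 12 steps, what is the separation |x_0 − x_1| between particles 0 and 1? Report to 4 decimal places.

1.3271

step 0: x0=(-1.0700, 1.9700) x1=(0.0800, 1.4100) x2=(-0.7800, -1.6700)
step 1: x0=(-1.0985, 1.9394) x1=(0.0787, 1.3905) x2=(-0.7544, -1.6366)
step 2: x0=(-1.1249, 1.9077) x1=(0.0765, 1.3713) x2=(-0.7286, -1.6026)
step 3: x0=(-1.1492, 1.8749) x1=(0.0733, 1.3523) x2=(-0.7028, -1.5681)
step 4: x0=(-1.1715, 1.8411) x1=(0.0693, 1.3335) x2=(-0.6769, -1.5331)
step 5: x0=(-1.1917, 1.8064) x1=(0.0643, 1.3149) x2=(-0.6508, -1.4974)
step 6: x0=(-1.2099, 1.7707) x1=(0.0584, 1.2963) x2=(-0.6247, -1.4612)
step 7: x0=(-1.2260, 1.7341) x1=(0.0516, 1.2779) x2=(-0.5985, -1.4244)
step 8: x0=(-1.2401, 1.6966) x1=(0.0439, 1.2596) x2=(-0.5722, -1.3869)
step 9: x0=(-1.2522, 1.6582) x1=(0.0353, 1.2413) x2=(-0.5459, -1.3487)
step 10: x0=(-1.2622, 1.6190) x1=(0.0258, 1.2230) x2=(-0.5194, -1.3098)
step 11: x0=(-1.2700, 1.5790) x1=(0.0153, 1.2048) x2=(-0.4929, -1.2702)
step 12: x0=(-1.2757, 1.5382) x1=(0.0039, 1.1866) x2=(-0.4663, -1.2298)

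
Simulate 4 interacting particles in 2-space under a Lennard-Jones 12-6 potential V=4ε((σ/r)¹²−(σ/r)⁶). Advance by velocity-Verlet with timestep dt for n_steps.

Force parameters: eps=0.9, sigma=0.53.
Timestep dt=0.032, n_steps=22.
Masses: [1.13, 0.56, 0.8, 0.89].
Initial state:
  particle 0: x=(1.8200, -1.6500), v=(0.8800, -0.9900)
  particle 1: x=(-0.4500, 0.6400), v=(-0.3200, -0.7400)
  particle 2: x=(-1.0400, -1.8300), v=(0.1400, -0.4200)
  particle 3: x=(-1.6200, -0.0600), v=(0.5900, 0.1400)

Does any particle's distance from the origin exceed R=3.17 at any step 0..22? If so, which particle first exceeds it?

yes, particle 0

step 0: x0=(1.8200, -1.6500) x1=(-0.4500, 0.6400) x2=(-1.0400, -1.8300) x3=(-1.6200, -0.0600)
step 1: x0=(1.8482, -1.6817) x1=(-0.4603, 0.6163) x2=(-1.0355, -1.8434) x3=(-1.6011, -0.0555)
step 2: x0=(1.8763, -1.7134) x1=(-0.4707, 0.5925) x2=(-1.0310, -1.8569) x3=(-1.5821, -0.0510)
step 3: x0=(1.9045, -1.7450) x1=(-0.4812, 0.5687) x2=(-1.0266, -1.8703) x3=(-1.5631, -0.0464)
step 4: x0=(1.9326, -1.7767) x1=(-0.4919, 0.5447) x2=(-1.0221, -1.8837) x3=(-1.5439, -0.0418)
step 5: x0=(1.9608, -1.8084) x1=(-0.5028, 0.5207) x2=(-1.0176, -1.8971) x3=(-1.5246, -0.0371)
step 6: x0=(1.9890, -1.8401) x1=(-0.5139, 0.4965) x2=(-1.0131, -1.9105) x3=(-1.5051, -0.0323)
step 7: x0=(2.0171, -1.8718) x1=(-0.5254, 0.4721) x2=(-1.0087, -1.9239) x3=(-1.4855, -0.0275)
step 8: x0=(2.0453, -1.9034) x1=(-0.5373, 0.4475) x2=(-1.0042, -1.9373) x3=(-1.4655, -0.0225)
step 9: x0=(2.0734, -1.9351) x1=(-0.5498, 0.4226) x2=(-0.9997, -1.9507) x3=(-1.4452, -0.0173)
step 10: x0=(2.1016, -1.9668) x1=(-0.5630, 0.3973) x2=(-0.9953, -1.9640) x3=(-1.4244, -0.0118)
step 11: x0=(2.1297, -1.9985) x1=(-0.5773, 0.3716) x2=(-0.9908, -1.9774) x3=(-1.4030, -0.0061)
step 12: x0=(2.1579, -2.0302) x1=(-0.5931, 0.3451) x2=(-0.9863, -1.9908) x3=(-1.3806, 0.0000)
step 13: x0=(2.1861, -2.0618) x1=(-0.6108, 0.3178) x2=(-0.9819, -2.0041) x3=(-1.3570, 0.0067)
step 14: x0=(2.2142, -2.0935) x1=(-0.6316, 0.2892) x2=(-0.9774, -2.0175) x3=(-1.3315, 0.0142)
step 15: x0=(2.2424, -2.1252) x1=(-0.6570, 0.2588) x2=(-0.9729, -2.0308) x3=(-1.3031, 0.0228)
step 16: x0=(2.2705, -2.1569) x1=(-0.6888, 0.2260) x2=(-0.9685, -2.0441) x3=(-1.2705, 0.0329)
step 17: x0=(2.2987, -2.1886) x1=(-0.7249, 0.1919) x2=(-0.9640, -2.0575) x3=(-1.2354, 0.0439)
step 18: x0=(2.3268, -2.2202) x1=(-0.6932, 0.1774) x2=(-0.9595, -2.0708) x3=(-1.2429, 0.0425)
step 19: x0=(2.3550, -2.2519) x1=(-0.6455, 0.1668) x2=(-0.9551, -2.0841) x3=(-1.2604, 0.0387)
step 20: x0=(2.3831, -2.2836) x1=(-0.6041, 0.1549) x2=(-0.9506, -2.0974) x3=(-1.2740, 0.0356)
step 21: x0=(2.4113, -2.3153) x1=(-0.5697, 0.1417) x2=(-0.9461, -2.1108) x3=(-1.2832, 0.0334)
step 22: x0=(2.4395, -2.3469) x1=(-0.5412, 0.1276) x2=(-0.9417, -2.1241) x3=(-1.2887, 0.0317)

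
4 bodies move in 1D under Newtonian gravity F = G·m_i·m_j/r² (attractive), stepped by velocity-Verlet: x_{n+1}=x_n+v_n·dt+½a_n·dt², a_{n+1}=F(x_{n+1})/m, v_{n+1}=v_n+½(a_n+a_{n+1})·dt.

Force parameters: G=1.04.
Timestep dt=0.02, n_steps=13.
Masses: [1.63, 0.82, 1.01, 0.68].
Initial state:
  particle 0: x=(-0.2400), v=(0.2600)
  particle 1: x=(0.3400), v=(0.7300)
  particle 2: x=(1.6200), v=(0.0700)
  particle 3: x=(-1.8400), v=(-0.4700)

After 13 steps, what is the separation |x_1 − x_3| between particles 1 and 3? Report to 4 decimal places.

2.3114

step 0: x0=(-0.2400) x1=(0.3400) x2=(1.6200) x3=(-1.8400)
step 1: x0=(-0.2343) x1=(0.3537) x2=(1.6212) x3=(-1.8492)
step 2: x0=(-0.2276) x1=(0.3656) x2=(1.6219) x3=(-1.8581)
step 3: x0=(-0.2199) x1=(0.3758) x2=(1.6223) x3=(-1.8666)
step 4: x0=(-0.2112) x1=(0.3844) x2=(1.6221) x3=(-1.8747)
step 5: x0=(-0.2015) x1=(0.3912) x2=(1.6216) x3=(-1.8825)
step 6: x0=(-0.1909) x1=(0.3963) x2=(1.6205) x3=(-1.8899)
step 7: x0=(-0.1792) x1=(0.3997) x2=(1.6190) x3=(-1.8971)
step 8: x0=(-0.1665) x1=(0.4013) x2=(1.6171) x3=(-1.9038)
step 9: x0=(-0.1526) x1=(0.4010) x2=(1.6147) x3=(-1.9103)
step 10: x0=(-0.1376) x1=(0.3987) x2=(1.6118) x3=(-1.9165)
step 11: x0=(-0.1214) x1=(0.3943) x2=(1.6084) x3=(-1.9223)
step 12: x0=(-0.1039) x1=(0.3876) x2=(1.6046) x3=(-1.9278)
step 13: x0=(-0.0848) x1=(0.3783) x2=(1.6003) x3=(-1.9331)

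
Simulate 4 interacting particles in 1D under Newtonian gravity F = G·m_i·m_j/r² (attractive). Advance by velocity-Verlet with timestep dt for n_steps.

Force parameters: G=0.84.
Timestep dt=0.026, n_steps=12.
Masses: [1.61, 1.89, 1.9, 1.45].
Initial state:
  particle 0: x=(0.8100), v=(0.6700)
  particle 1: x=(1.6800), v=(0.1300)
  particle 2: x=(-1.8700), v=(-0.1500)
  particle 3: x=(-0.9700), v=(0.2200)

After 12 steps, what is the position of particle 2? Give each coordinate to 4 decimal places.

(-1.8310)

step 0: x0=(0.8100) x1=(1.6800) x2=(-1.8700) x3=(-0.9700)
step 1: x0=(0.8279) x1=(1.6827) x2=(-1.8733) x3=(-0.9647)
step 2: x0=(0.8469) x1=(1.6839) x2=(-1.8754) x3=(-0.9603)
step 3: x0=(0.8670) x1=(1.6836) x2=(-1.8762) x3=(-0.9568)
step 4: x0=(0.8884) x1=(1.6817) x2=(-1.8760) x3=(-0.9541)
step 5: x0=(0.9110) x1=(1.6782) x2=(-1.8745) x3=(-0.9522)
step 6: x0=(0.9352) x1=(1.6730) x2=(-1.8719) x3=(-0.9512)
step 7: x0=(0.9609) x1=(1.6658) x2=(-1.8680) x3=(-0.9511)
step 8: x0=(0.9884) x1=(1.6566) x2=(-1.8631) x3=(-0.9518)
step 9: x0=(1.0179) x1=(1.6451) x2=(-1.8569) x3=(-0.9534)
step 10: x0=(1.0499) x1=(1.6311) x2=(-1.8495) x3=(-0.9560)
step 11: x0=(1.0847) x1=(1.6142) x2=(-1.8409) x3=(-0.9595)
step 12: x0=(1.1230) x1=(1.5938) x2=(-1.8310) x3=(-0.9640)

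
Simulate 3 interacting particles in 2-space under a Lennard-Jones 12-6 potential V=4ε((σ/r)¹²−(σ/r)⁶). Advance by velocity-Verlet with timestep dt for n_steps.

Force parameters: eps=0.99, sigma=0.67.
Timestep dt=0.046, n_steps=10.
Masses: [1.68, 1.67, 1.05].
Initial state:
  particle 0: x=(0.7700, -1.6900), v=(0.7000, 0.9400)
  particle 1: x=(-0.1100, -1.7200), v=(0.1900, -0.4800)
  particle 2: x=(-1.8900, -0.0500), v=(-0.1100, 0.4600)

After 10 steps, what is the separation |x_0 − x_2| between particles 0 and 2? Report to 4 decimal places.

step 0: x0=(0.7700, -1.6900) x1=(-0.1100, -1.7200) x2=(-1.8900, -0.0500)
step 1: x0=(0.8002, -1.6468) x1=(-0.0992, -1.7420) x2=(-1.8951, -0.0288)
step 2: x0=(0.8267, -1.6040) x1=(-0.0848, -1.7636) x2=(-1.9001, -0.0077)
step 3: x0=(0.8500, -1.5618) x1=(-0.0671, -1.7847) x2=(-1.9051, 0.0135)
step 4: x0=(0.8703, -1.5203) x1=(-0.0464, -1.8050) x2=(-1.9102, 0.0346)
step 5: x0=(0.8880, -1.4796) x1=(-0.0231, -1.8245) x2=(-1.9152, 0.0557)
step 6: x0=(0.9033, -1.4399) x1=(0.0026, -1.8431) x2=(-1.9203, 0.0769)
step 7: x0=(0.9164, -1.4011) x1=(0.0305, -1.8606) x2=(-1.9253, 0.0980)
step 8: x0=(0.9276, -1.3633) x1=(0.0604, -1.8772) x2=(-1.9303, 0.1191)
step 9: x0=(0.9369, -1.3266) x1=(0.0922, -1.8927) x2=(-1.9353, 0.1402)
step 10: x0=(0.9445, -1.2910) x1=(0.1256, -1.9070) x2=(-1.9403, 0.1614)

3.2298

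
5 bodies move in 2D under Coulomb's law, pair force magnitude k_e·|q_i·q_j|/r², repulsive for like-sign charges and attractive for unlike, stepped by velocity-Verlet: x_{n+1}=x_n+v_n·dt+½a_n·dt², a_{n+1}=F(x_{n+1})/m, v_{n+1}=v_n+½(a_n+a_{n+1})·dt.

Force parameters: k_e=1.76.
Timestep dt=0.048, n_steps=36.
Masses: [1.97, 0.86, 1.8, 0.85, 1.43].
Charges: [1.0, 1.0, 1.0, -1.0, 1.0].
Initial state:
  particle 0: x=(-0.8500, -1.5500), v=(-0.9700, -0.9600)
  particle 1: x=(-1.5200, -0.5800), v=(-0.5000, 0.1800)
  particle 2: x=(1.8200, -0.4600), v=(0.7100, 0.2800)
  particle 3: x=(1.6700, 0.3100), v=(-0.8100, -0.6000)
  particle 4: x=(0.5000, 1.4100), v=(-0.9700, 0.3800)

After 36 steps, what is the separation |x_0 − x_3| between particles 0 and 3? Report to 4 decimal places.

5.5363

step 0: x0=(-0.8500, -1.5500) x1=(-1.5200, -0.5800) x2=(1.8200, -0.4600) x3=(1.6700, 0.3100) x4=(0.5000, 1.4100)
step 1: x0=(-0.8962, -1.5968) x1=(-1.5452, -0.5701) x2=(1.8541, -0.4449) x3=(1.6308, 0.2778) x4=(0.4539, 1.4283)
step 2: x0=(-0.9418, -1.6448) x1=(-1.5725, -0.5579) x2=(1.8877, -0.4262) x3=(1.5920, 0.2385) x4=(0.4085, 1.4468)
step 3: x0=(-0.9868, -1.6942) x1=(-1.6016, -0.5433) x2=(1.9202, -0.4039) x3=(1.5548, 0.1918) x4=(0.3639, 1.4655)
step 4: x0=(-1.0314, -1.7447) x1=(-1.6325, -0.5267) x2=(1.9509, -0.3778) x3=(1.5209, 0.1375) x4=(0.3200, 1.4843)
step 5: x0=(-1.0755, -1.7963) x1=(-1.6648, -0.5082) x2=(1.9790, -0.3481) x3=(1.4919, 0.0757) x4=(0.2767, 1.5033)
step 6: x0=(-1.1193, -1.8490) x1=(-1.6984, -0.4878) x2=(2.0037, -0.3150) x3=(1.4699, 0.0072) x4=(0.2339, 1.5225)
step 7: x0=(-1.1628, -1.9026) x1=(-1.7331, -0.4659) x2=(2.0239, -0.2791) x3=(1.4567, -0.0671) x4=(0.1917, 1.5419)
step 8: x0=(-1.2059, -1.9572) x1=(-1.7689, -0.4425) x2=(2.0390, -0.2411) x3=(1.4542, -0.1454) x4=(0.1499, 1.5615)
step 9: x0=(-1.2488, -2.0126) x1=(-1.8056, -0.4179) x2=(2.0483, -0.2023) x3=(1.4636, -0.2253) x4=(0.1084, 1.5814)
step 10: x0=(-1.2915, -2.0687) x1=(-1.8432, -0.3921) x2=(2.0515, -0.1639) x3=(1.4855, -0.3043) x4=(0.0674, 1.6015)
step 11: x0=(-1.3340, -2.1256) x1=(-1.8815, -0.3654) x2=(2.0488, -0.1271) x3=(1.5198, -0.3794) x4=(0.0267, 1.6219)
step 12: x0=(-1.3763, -2.1831) x1=(-1.9206, -0.3378) x2=(2.0407, -0.0934) x3=(1.5654, -0.4481) x4=(-0.0138, 1.6427)
step 13: x0=(-1.4185, -2.2413) x1=(-1.9604, -0.3094) x2=(2.0280, -0.0636) x3=(1.6207, -0.5084) x4=(-0.0540, 1.6639)
step 14: x0=(-1.4605, -2.3000) x1=(-2.0009, -0.2805) x2=(2.0115, -0.0384) x3=(1.6837, -0.5587) x4=(-0.0939, 1.6854)
step 15: x0=(-1.5024, -2.3594) x1=(-2.0420, -0.2509) x2=(1.9924, -0.0184) x3=(1.7524, -0.5980) x4=(-0.1336, 1.7073)
step 16: x0=(-1.5442, -2.4192) x1=(-2.0838, -0.2209) x2=(1.9716, -0.0039) x3=(1.8248, -0.6258) x4=(-0.1731, 1.7296)
step 17: x0=(-1.5859, -2.4795) x1=(-2.1262, -0.1905) x2=(1.9500, 0.0052) x3=(1.8990, -0.6419) x4=(-0.2123, 1.7523)
step 18: x0=(-1.6275, -2.5403) x1=(-2.1693, -0.1598) x2=(1.9284, 0.0089) x3=(1.9732, -0.6466) x4=(-0.2514, 1.7755)
step 19: x0=(-1.6690, -2.6015) x1=(-2.2130, -0.1288) x2=(1.9076, 0.0073) x3=(2.0458, -0.6400) x4=(-0.2902, 1.7991)
step 20: x0=(-1.7105, -2.6631) x1=(-2.2573, -0.0976) x2=(1.8883, 0.0005) x3=(2.1153, -0.6225) x4=(-0.3288, 1.8231)
step 21: x0=(-1.7519, -2.7252) x1=(-2.3023, -0.0662) x2=(1.8713, -0.0112) x3=(2.1804, -0.5947) x4=(-0.3672, 1.8476)
step 22: x0=(-1.7933, -2.7876) x1=(-2.3479, -0.0346) x2=(1.8570, -0.0276) x3=(2.2396, -0.5570) x4=(-0.4054, 1.8725)
step 23: x0=(-1.8347, -2.8503) x1=(-2.3941, -0.0029) x2=(1.8463, -0.0483) x3=(2.2916, -0.5101) x4=(-0.4434, 1.8979)
step 24: x0=(-1.8760, -2.9134) x1=(-2.4409, 0.0288) x2=(1.8398, -0.0731) x3=(2.3349, -0.4547) x4=(-0.4812, 1.9237)
step 25: x0=(-1.9173, -2.9768) x1=(-2.4883, 0.0607) x2=(1.8382, -0.1015) x3=(2.3679, -0.3917) x4=(-0.5187, 1.9500)
step 26: x0=(-1.9586, -3.0405) x1=(-2.5363, 0.0925) x2=(1.8424, -0.1330) x3=(2.3887, -0.3222) x4=(-0.5560, 1.9766)
step 27: x0=(-1.9999, -3.1045) x1=(-2.5850, 0.1244) x2=(1.8533, -0.1667) x3=(2.3955, -0.2480) x4=(-0.5930, 2.0037)
step 28: x0=(-2.0412, -3.1687) x1=(-2.6342, 0.1563) x2=(1.8720, -0.2017) x3=(2.3860, -0.1713) x4=(-0.6298, 2.0312)
step 29: x0=(-2.0824, -3.2332) x1=(-2.6839, 0.1882) x2=(1.8995, -0.2362) x3=(2.3578, -0.0955) x4=(-0.6662, 2.0591)
step 30: x0=(-2.1237, -3.2980) x1=(-2.7343, 0.2200) x2=(1.9367, -0.2680) x3=(2.3093, -0.0257) x4=(-0.7024, 2.0874)
step 31: x0=(-2.1650, -3.3630) x1=(-2.7852, 0.2518) x2=(1.9838, -0.2936) x3=(2.2399, 0.0310) x4=(-0.7383, 2.1161)
step 32: x0=(-2.2063, -3.4282) x1=(-2.8366, 0.2835) x2=(2.0393, -0.3089) x3=(2.1526, 0.0660) x4=(-0.7739, 2.1451)
step 33: x0=(-2.2475, -3.4936) x1=(-2.8885, 0.3152) x2=(2.0994, -0.3103) x3=(2.0557, 0.0713) x4=(-0.8092, 2.1745)
step 34: x0=(-2.2888, -3.5592) x1=(-2.9409, 0.3468) x2=(2.1580, -0.2965) x3=(1.9618, 0.0446) x4=(-0.8441, 2.2041)
step 35: x0=(-2.3301, -3.6250) x1=(-2.9939, 0.3783) x2=(2.2096, -0.2702) x3=(1.8827, -0.0087) x4=(-0.8787, 2.2341)
step 36: x0=(-2.3713, -3.6910) x1=(-3.0472, 0.4097) x2=(2.2514, -0.2359) x3=(1.8243, -0.0788) x4=(-0.9130, 2.2644)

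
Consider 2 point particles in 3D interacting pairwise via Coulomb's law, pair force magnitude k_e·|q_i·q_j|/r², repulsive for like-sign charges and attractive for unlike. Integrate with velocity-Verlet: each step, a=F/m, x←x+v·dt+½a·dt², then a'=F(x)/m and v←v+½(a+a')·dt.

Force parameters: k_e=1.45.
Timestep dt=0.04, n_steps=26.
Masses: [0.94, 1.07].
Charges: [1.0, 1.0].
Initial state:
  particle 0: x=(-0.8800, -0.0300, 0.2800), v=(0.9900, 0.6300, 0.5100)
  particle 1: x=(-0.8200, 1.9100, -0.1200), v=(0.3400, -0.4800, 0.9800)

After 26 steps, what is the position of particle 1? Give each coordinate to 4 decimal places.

step 0: x0=(-0.8800, -0.0300, 0.2800) x1=(-0.8200, 1.9100, -0.1200)
step 1: x0=(-0.8404, -0.0051, 0.3005) x1=(-0.8064, 1.8911, -0.0809)
step 2: x0=(-0.8008, 0.0191, 0.3211) x1=(-0.7928, 1.8727, -0.0418)
step 3: x0=(-0.7613, 0.0427, 0.3418) x1=(-0.7792, 1.8549, -0.0029)
step 4: x0=(-0.7217, 0.0656, 0.3626) x1=(-0.7655, 1.8378, 0.0359)
step 5: x0=(-0.6821, 0.0877, 0.3836) x1=(-0.7519, 1.8213, 0.0746)
step 6: x0=(-0.6424, 0.1090, 0.4048) x1=(-0.7384, 1.8055, 0.1131)
step 7: x0=(-0.6028, 0.1295, 0.4261) x1=(-0.7248, 1.7904, 0.1515)
step 8: x0=(-0.5630, 0.1492, 0.4475) x1=(-0.7114, 1.7761, 0.1898)
step 9: x0=(-0.5232, 0.1679, 0.4690) x1=(-0.6980, 1.7626, 0.2280)
step 10: x0=(-0.4833, 0.1858, 0.4907) x1=(-0.6846, 1.7498, 0.2661)
step 11: x0=(-0.4432, 0.2027, 0.5126) x1=(-0.6714, 1.7379, 0.3040)
step 12: x0=(-0.4030, 0.2186, 0.5346) x1=(-0.6584, 1.7269, 0.3418)
step 13: x0=(-0.3627, 0.2335, 0.5567) x1=(-0.6454, 1.7167, 0.3795)
step 14: x0=(-0.3221, 0.2473, 0.5789) x1=(-0.6327, 1.7075, 0.4171)
step 15: x0=(-0.2813, 0.2601, 0.6012) x1=(-0.6201, 1.6992, 0.4546)
step 16: x0=(-0.2403, 0.2718, 0.6237) x1=(-0.6078, 1.6919, 0.4920)
step 17: x0=(-0.1989, 0.2824, 0.6462) x1=(-0.5957, 1.6855, 0.5293)
step 18: x0=(-0.1573, 0.2919, 0.6689) x1=(-0.5839, 1.6801, 0.5666)
step 19: x0=(-0.1153, 0.3003, 0.6916) x1=(-0.5724, 1.6757, 0.6037)
step 20: x0=(-0.0730, 0.3076, 0.7144) x1=(-0.5612, 1.6722, 0.6408)
step 21: x0=(-0.0302, 0.3137, 0.7373) x1=(-0.5504, 1.6697, 0.6778)
step 22: x0=(0.0130, 0.3188, 0.7602) x1=(-0.5399, 1.6682, 0.7148)
step 23: x0=(0.0566, 0.3228, 0.7831) x1=(-0.5298, 1.6676, 0.7518)
step 24: x0=(0.1006, 0.3258, 0.8061) x1=(-0.5201, 1.6679, 0.7887)
step 25: x0=(0.1452, 0.3277, 0.8291) x1=(-0.5109, 1.6692, 0.8257)
step 26: x0=(0.1902, 0.3287, 0.8521) x1=(-0.5020, 1.6713, 0.8626)

(-0.5020, 1.6713, 0.8626)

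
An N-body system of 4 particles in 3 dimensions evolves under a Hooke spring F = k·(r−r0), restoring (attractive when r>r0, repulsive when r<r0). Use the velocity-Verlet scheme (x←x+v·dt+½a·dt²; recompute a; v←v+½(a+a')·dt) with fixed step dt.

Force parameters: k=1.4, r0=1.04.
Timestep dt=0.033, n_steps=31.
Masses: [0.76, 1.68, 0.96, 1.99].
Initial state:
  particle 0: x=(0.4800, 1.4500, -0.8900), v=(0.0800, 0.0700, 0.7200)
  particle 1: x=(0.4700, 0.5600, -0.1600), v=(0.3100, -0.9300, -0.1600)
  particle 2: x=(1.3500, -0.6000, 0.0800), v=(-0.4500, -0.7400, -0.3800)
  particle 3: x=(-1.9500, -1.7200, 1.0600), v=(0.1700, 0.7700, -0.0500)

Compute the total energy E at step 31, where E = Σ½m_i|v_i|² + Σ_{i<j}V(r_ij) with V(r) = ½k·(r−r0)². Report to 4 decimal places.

20.7138

step 0: x0=(0.4800, 1.4500, -0.8900) x1=(0.4700, 0.5600, -0.1600) x2=(1.3500, -0.6000, 0.0800) x3=(-1.9500, -1.7200, 1.0600)
step 1: x0=(0.4813, 1.4486, -0.8641) x1=(0.4796, 0.5285, -0.1649) x2=(1.3327, -0.6239, 0.0675) x3=(-1.9421, -1.6927, 1.0572)
step 2: x0=(0.4798, 1.4398, -0.8341) x1=(0.4878, 0.4953, -0.1690) x2=(1.3105, -0.6465, 0.0552) x3=(-1.9297, -1.6619, 1.0520)
step 3: x0=(0.4756, 1.4238, -0.8000) x1=(0.4947, 0.4606, -0.1723) x2=(1.2836, -0.6679, 0.0431) x3=(-1.9129, -1.6275, 1.0446)
step 4: x0=(0.4687, 1.4005, -0.7621) x1=(0.5003, 0.4243, -0.1749) x2=(1.2521, -0.6881, 0.0313) x3=(-1.8917, -1.5897, 1.0349)
step 5: x0=(0.4591, 1.3702, -0.7204) x1=(0.5045, 0.3867, -0.1767) x2=(1.2161, -0.7070, 0.0198) x3=(-1.8661, -1.5486, 1.0230)
step 6: x0=(0.4469, 1.3331, -0.6752) x1=(0.5074, 0.3477, -0.1778) x2=(1.1759, -0.7246, 0.0087) x3=(-1.8364, -1.5044, 1.0089)
step 7: x0=(0.4321, 1.2893, -0.6267) x1=(0.5090, 0.3074, -0.1782) x2=(1.1316, -0.7409, -0.0020) x3=(-1.8026, -1.4572, 0.9928)
step 8: x0=(0.4147, 1.2393, -0.5752) x1=(0.5093, 0.2660, -0.1778) x2=(1.0833, -0.7560, -0.0122) x3=(-1.7648, -1.4073, 0.9746)
step 9: x0=(0.3949, 1.1833, -0.5207) x1=(0.5082, 0.2235, -0.1767) x2=(1.0315, -0.7700, -0.0219) x3=(-1.7233, -1.3546, 0.9545)
step 10: x0=(0.3727, 1.1218, -0.4637) x1=(0.5059, 0.1799, -0.1750) x2=(0.9761, -0.7828, -0.0310) x3=(-1.6781, -1.2995, 0.9325)
step 11: x0=(0.3483, 1.0550, -0.4043) x1=(0.5023, 0.1354, -0.1726) x2=(0.9176, -0.7947, -0.0394) x3=(-1.6294, -1.2422, 0.9088)
step 12: x0=(0.3216, 0.9835, -0.3428) x1=(0.4976, 0.0901, -0.1695) x2=(0.8562, -0.8056, -0.0472) x3=(-1.5775, -1.1827, 0.8834)
step 13: x0=(0.2928, 0.9077, -0.2794) x1=(0.4917, 0.0441, -0.1659) x2=(0.7921, -0.8157, -0.0542) x3=(-1.5225, -1.1214, 0.8565)
step 14: x0=(0.2620, 0.8280, -0.2144) x1=(0.4847, -0.0027, -0.1617) x2=(0.7256, -0.8251, -0.0606) x3=(-1.4646, -1.0584, 0.8281)
step 15: x0=(0.2293, 0.7451, -0.1480) x1=(0.4767, -0.0499, -0.1570) x2=(0.6568, -0.8339, -0.0662) x3=(-1.4041, -0.9940, 0.7984)
step 16: x0=(0.1949, 0.6593, -0.0804) x1=(0.4677, -0.0976, -0.1519) x2=(0.5862, -0.8423, -0.0711) x3=(-1.3413, -0.9283, 0.7675)
step 17: x0=(0.1588, 0.5711, -0.0118) x1=(0.4580, -0.1457, -0.1463) x2=(0.5139, -0.8505, -0.0753) x3=(-1.2763, -0.8615, 0.7356)
step 18: x0=(0.1213, 0.4811, 0.0576) x1=(0.4475, -0.1940, -0.1405) x2=(0.4401, -0.8585, -0.0788) x3=(-1.2094, -0.7939, 0.7027)
step 19: x0=(0.0824, 0.3897, 0.1277) x1=(0.4364, -0.2424, -0.1343) x2=(0.3651, -0.8665, -0.0817) x3=(-1.1409, -0.7257, 0.6691)
step 20: x0=(0.0425, 0.2973, 0.1984) x1=(0.4248, -0.2908, -0.1280) x2=(0.2890, -0.8747, -0.0839) x3=(-1.0711, -0.6569, 0.6348)
step 21: x0=(0.0016, 0.2044, 0.2694) x1=(0.4130, -0.3392, -0.1215) x2=(0.2119, -0.8831, -0.0857) x3=(-1.0002, -0.5879, 0.6000)
step 22: x0=(-0.0399, 0.1112, 0.3408) x1=(0.4009, -0.3874, -0.1150) x2=(0.1341, -0.8919, -0.0871) x3=(-0.9285, -0.5188, 0.5647)
step 23: x0=(-0.0818, 0.0181, 0.4124) x1=(0.3888, -0.4354, -0.1084) x2=(0.0555, -0.9012, -0.0882) x3=(-0.8563, -0.4497, 0.5292)
step 24: x0=(-0.1237, -0.0746, 0.4842) x1=(0.3767, -0.4832, -0.1017) x2=(-0.0237, -0.9109, -0.0891) x3=(-0.7838, -0.3806, 0.4936)
step 25: x0=(-0.1652, -0.1669, 0.5563) x1=(0.3648, -0.5307, -0.0951) x2=(-0.1034, -0.9212, -0.0900) x3=(-0.7114, -0.3117, 0.4578)
step 26: x0=(-0.2059, -0.2588, 0.6288) x1=(0.3531, -0.5780, -0.0885) x2=(-0.1836, -0.9320, -0.0910) x3=(-0.6392, -0.2429, 0.4219)
step 27: x0=(-0.2458, -0.3506, 0.7019) x1=(0.3417, -0.6251, -0.0819) x2=(-0.2643, -0.9432, -0.0920) x3=(-0.5672, -0.1740, 0.3858)
step 28: x0=(-0.2849, -0.4427, 0.7759) x1=(0.3305, -0.6720, -0.0752) x2=(-0.3455, -0.9549, -0.0932) x3=(-0.4956, -0.1050, 0.3495)
step 29: x0=(-0.3237, -0.5353, 0.8505) x1=(0.3195, -0.7187, -0.0685) x2=(-0.4271, -0.9669, -0.0945) x3=(-0.4241, -0.0358, 0.3129)
step 30: x0=(-0.3623, -0.6284, 0.9255) x1=(0.3086, -0.7654, -0.0618) x2=(-0.5090, -0.9791, -0.0959) x3=(-0.3525, 0.0336, 0.2761)
step 31: x0=(-0.4007, -0.7218, 1.0002) x1=(0.2978, -0.8119, -0.0548) x2=(-0.5913, -0.9912, -0.0971) x3=(-0.2810, 0.1030, 0.2392)
step 0 velocities: v0=(0.0800, 0.0700, 0.7200) v1=(0.3100, -0.9300, -0.1600) v2=(-0.4500, -0.7400, -0.3800) v3=(0.1700, 0.7700, -0.0500)
step 0: KE=2.0806, PE=18.6474, E=20.7280
step 31 velocities: v0=(-1.1601, -2.8271, 2.2535) v1=(-0.3278, -1.4094, 0.2127) v2=(-2.4942, -0.3641, -0.0344) v3=(2.1682, 2.0999, -1.1171)
step 31: KE=20.6321, PE=0.0817, E=20.7138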